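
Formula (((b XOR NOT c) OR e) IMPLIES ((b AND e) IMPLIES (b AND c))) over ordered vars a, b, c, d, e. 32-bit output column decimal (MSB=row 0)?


Formula: (((b XOR NOT c) OR e) IMPLIES ((b AND e) IMPLIES (b AND c))) over a, b, c, d, e (32 rows)
Evaluate each row (bits = a,b,c,d,e, MSB first):
  row 0 [00000]: (((0 XOR NOT 0) OR 0) IMPLIES ((0 AND 0) IMPLIES (0 AND 0))) -> 1
  row 1 [00001]: (((0 XOR NOT 0) OR 1) IMPLIES ((0 AND 1) IMPLIES (0 AND 0))) -> 1
  row 2 [00010]: (((0 XOR NOT 0) OR 0) IMPLIES ((0 AND 0) IMPLIES (0 AND 0))) -> 1
  row 3 [00011]: (((0 XOR NOT 0) OR 1) IMPLIES ((0 AND 1) IMPLIES (0 AND 0))) -> 1
  row 4 [00100]: (((0 XOR NOT 1) OR 0) IMPLIES ((0 AND 0) IMPLIES (0 AND 1))) -> 1
  row 5 [00101]: (((0 XOR NOT 1) OR 1) IMPLIES ((0 AND 1) IMPLIES (0 AND 1))) -> 1
  row 6 [00110]: (((0 XOR NOT 1) OR 0) IMPLIES ((0 AND 0) IMPLIES (0 AND 1))) -> 1
  row 7 [00111]: (((0 XOR NOT 1) OR 1) IMPLIES ((0 AND 1) IMPLIES (0 AND 1))) -> 1
  row 8 [01000]: (((1 XOR NOT 0) OR 0) IMPLIES ((1 AND 0) IMPLIES (1 AND 0))) -> 1
  row 9 [01001]: (((1 XOR NOT 0) OR 1) IMPLIES ((1 AND 1) IMPLIES (1 AND 0))) -> 0
  row 10 [01010]: (((1 XOR NOT 0) OR 0) IMPLIES ((1 AND 0) IMPLIES (1 AND 0))) -> 1
  row 11 [01011]: (((1 XOR NOT 0) OR 1) IMPLIES ((1 AND 1) IMPLIES (1 AND 0))) -> 0
  row 12 [01100]: (((1 XOR NOT 1) OR 0) IMPLIES ((1 AND 0) IMPLIES (1 AND 1))) -> 1
  row 13 [01101]: (((1 XOR NOT 1) OR 1) IMPLIES ((1 AND 1) IMPLIES (1 AND 1))) -> 1
  row 14 [01110]: (((1 XOR NOT 1) OR 0) IMPLIES ((1 AND 0) IMPLIES (1 AND 1))) -> 1
  row 15 [01111]: (((1 XOR NOT 1) OR 1) IMPLIES ((1 AND 1) IMPLIES (1 AND 1))) -> 1
  row 16 [10000]: (((0 XOR NOT 0) OR 0) IMPLIES ((0 AND 0) IMPLIES (0 AND 0))) -> 1
  row 17 [10001]: (((0 XOR NOT 0) OR 1) IMPLIES ((0 AND 1) IMPLIES (0 AND 0))) -> 1
  row 18 [10010]: (((0 XOR NOT 0) OR 0) IMPLIES ((0 AND 0) IMPLIES (0 AND 0))) -> 1
  row 19 [10011]: (((0 XOR NOT 0) OR 1) IMPLIES ((0 AND 1) IMPLIES (0 AND 0))) -> 1
  row 20 [10100]: (((0 XOR NOT 1) OR 0) IMPLIES ((0 AND 0) IMPLIES (0 AND 1))) -> 1
  row 21 [10101]: (((0 XOR NOT 1) OR 1) IMPLIES ((0 AND 1) IMPLIES (0 AND 1))) -> 1
  row 22 [10110]: (((0 XOR NOT 1) OR 0) IMPLIES ((0 AND 0) IMPLIES (0 AND 1))) -> 1
  row 23 [10111]: (((0 XOR NOT 1) OR 1) IMPLIES ((0 AND 1) IMPLIES (0 AND 1))) -> 1
  row 24 [11000]: (((1 XOR NOT 0) OR 0) IMPLIES ((1 AND 0) IMPLIES (1 AND 0))) -> 1
  row 25 [11001]: (((1 XOR NOT 0) OR 1) IMPLIES ((1 AND 1) IMPLIES (1 AND 0))) -> 0
  row 26 [11010]: (((1 XOR NOT 0) OR 0) IMPLIES ((1 AND 0) IMPLIES (1 AND 0))) -> 1
  row 27 [11011]: (((1 XOR NOT 0) OR 1) IMPLIES ((1 AND 1) IMPLIES (1 AND 0))) -> 0
  row 28 [11100]: (((1 XOR NOT 1) OR 0) IMPLIES ((1 AND 0) IMPLIES (1 AND 1))) -> 1
  row 29 [11101]: (((1 XOR NOT 1) OR 1) IMPLIES ((1 AND 1) IMPLIES (1 AND 1))) -> 1
  row 30 [11110]: (((1 XOR NOT 1) OR 0) IMPLIES ((1 AND 0) IMPLIES (1 AND 1))) -> 1
  row 31 [11111]: (((1 XOR NOT 1) OR 1) IMPLIES ((1 AND 1) IMPLIES (1 AND 1))) -> 1
Full result column, 4 rows per line (a,b,c fixed per line; d,e runs 00..11 left to right):
  rows 0-3 [a,b,c=000]: 1111  = hex F
  rows 4-7 [a,b,c=001]: 1111  = hex F
  rows 8-11 [a,b,c=010]: 1010  = hex A
  rows 12-15 [a,b,c=011]: 1111  = hex F
  rows 16-19 [a,b,c=100]: 1111  = hex F
  rows 20-23 [a,b,c=101]: 1111  = hex F
  rows 24-27 [a,b,c=110]: 1010  = hex A
  rows 28-31 [a,b,c=111]: 1111  = hex F
Output column (row 0 .. row 31) = 11111111101011111111111110101111
Output column grouped in 4s = 1111 1111 1010 1111 1111 1111 1010 1111 = 0xFFAFFFAF
Convert to decimal digit by digit (value = value*16 + digit):
  F -> 15
  15*16 + 15 (F) = 255
  255*16 + 10 (A) = 4090
  4090*16 + 15 (F) = 65455
  65455*16 + 15 (F) = 1047295
  1047295*16 + 15 (F) = 16756735
  16756735*16 + 10 (A) = 268107770
  268107770*16 + 15 (F) = 4289724335
Decimal = 4289724335

4289724335


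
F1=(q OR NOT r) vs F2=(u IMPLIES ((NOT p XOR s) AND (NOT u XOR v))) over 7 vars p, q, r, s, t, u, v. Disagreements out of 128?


F1 = (q OR NOT r)
F2 = (u IMPLIES ((NOT p XOR s) AND (NOT u XOR v)))
Evaluate both on each of 128 rows (bits = p,q,r,s,t,u,v):
  row 0 [0000000]: F1=1 F2=1 -> 0
  row 1 [0000001]: F1=1 F2=1 -> 0
  row 2 [0000010]: F1=1 F2=0 (differ) -> 1
  row 3 [0000011]: F1=1 F2=1 -> 0
  row 4 [0000100]: F1=1 F2=1 -> 0
  (every remaining row is evaluated the same way; all 128 results are listed next)
Full result column, 8 rows per line (p,q,r,s fixed per line; t,u,v runs 000..111 left to right):
  rows 0-7 [p,q,r,s=0000]: 00100010  (ones: 2)
  rows 8-15 [p,q,r,s=0001]: 00110011  (ones: 4)
  rows 16-23 [p,q,r,s=0010]: 11011101  (ones: 6)
  rows 24-31 [p,q,r,s=0011]: 11001100  (ones: 4)
  rows 32-39 [p,q,r,s=0100]: 00100010  (ones: 2)
  rows 40-47 [p,q,r,s=0101]: 00110011  (ones: 4)
  rows 48-55 [p,q,r,s=0110]: 00100010  (ones: 2)
  rows 56-63 [p,q,r,s=0111]: 00110011  (ones: 4)
  rows 64-71 [p,q,r,s=1000]: 00110011  (ones: 4)
  rows 72-79 [p,q,r,s=1001]: 00100010  (ones: 2)
  rows 80-87 [p,q,r,s=1010]: 11001100  (ones: 4)
  rows 88-95 [p,q,r,s=1011]: 11011101  (ones: 6)
  rows 96-103 [p,q,r,s=1100]: 00110011  (ones: 4)
  rows 104-111 [p,q,r,s=1101]: 00100010  (ones: 2)
  rows 112-119 [p,q,r,s=1110]: 00110011  (ones: 4)
  rows 120-127 [p,q,r,s=1111]: 00100010  (ones: 2)
Disagreements = 2+4+6+4+2+4+2+4+4+2+4+6+4+2+4+2 = 56

56


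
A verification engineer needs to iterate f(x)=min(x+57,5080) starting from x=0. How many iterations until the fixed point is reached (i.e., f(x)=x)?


Step 1: x=0, cap=5080, increment=57
Step 2: x grows by 57 each step until capped at 5080; fixed point is x=5080
Step 3: iterations = ceil(5080/57) = 90

90


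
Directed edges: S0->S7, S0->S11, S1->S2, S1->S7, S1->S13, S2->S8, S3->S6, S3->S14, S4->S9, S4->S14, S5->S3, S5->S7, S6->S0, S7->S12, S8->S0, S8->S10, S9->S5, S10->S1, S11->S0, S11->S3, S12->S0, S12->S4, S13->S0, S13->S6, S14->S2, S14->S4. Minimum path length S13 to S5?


BFS layer-by-layer from S13:
  dist 0: {S13}
  dist 1: {S0, S6}
  dist 2: {S7, S11}
  dist 3: {S3, S12}
  dist 4: {S4, S14}
  dist 5: {S2, S9}
  dist 6: {S5, S8}
  -> S5 reached at distance 6
Shortest path length = 6

6


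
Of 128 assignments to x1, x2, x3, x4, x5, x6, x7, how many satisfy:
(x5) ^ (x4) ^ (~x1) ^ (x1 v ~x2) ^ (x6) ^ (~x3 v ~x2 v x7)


CNF with 6 clauses over 7 vars (128 assignments).
An assignment satisfies CNF iff every clause has >=1 true literal.
Check each row (bits = x1,x2,x3,x4,x5,x6,x7; clause T/F shown):
  row 0 [0000000]: clauses=FFTTFT -> 0
  row 1 [0000001]: clauses=FFTTFT -> 0
  row 2 [0000010]: clauses=FFTTTT -> 0
  row 3 [0000011]: clauses=FFTTTT -> 0
  row 4 [0000100]: clauses=TFTTFT -> 0
  (every remaining row is evaluated the same way; all 128 results are listed next)
Full result column, 8 rows per line (x1,x2,x3,x4 fixed per line; x5,x6,x7 runs 000..111 left to right):
  rows 0-7 [x1,x2,x3,x4=0000]: 00000000  (ones: 0)
  rows 8-15 [x1,x2,x3,x4=0001]: 00000011  (ones: 2)
  rows 16-23 [x1,x2,x3,x4=0010]: 00000000  (ones: 0)
  rows 24-31 [x1,x2,x3,x4=0011]: 00000011  (ones: 2)
  rows 32-39 [x1,x2,x3,x4=0100]: 00000000  (ones: 0)
  rows 40-47 [x1,x2,x3,x4=0101]: 00000000  (ones: 0)
  rows 48-55 [x1,x2,x3,x4=0110]: 00000000  (ones: 0)
  rows 56-63 [x1,x2,x3,x4=0111]: 00000000  (ones: 0)
  rows 64-71 [x1,x2,x3,x4=1000]: 00000000  (ones: 0)
  rows 72-79 [x1,x2,x3,x4=1001]: 00000000  (ones: 0)
  rows 80-87 [x1,x2,x3,x4=1010]: 00000000  (ones: 0)
  rows 88-95 [x1,x2,x3,x4=1011]: 00000000  (ones: 0)
  rows 96-103 [x1,x2,x3,x4=1100]: 00000000  (ones: 0)
  rows 104-111 [x1,x2,x3,x4=1101]: 00000000  (ones: 0)
  rows 112-119 [x1,x2,x3,x4=1110]: 00000000  (ones: 0)
  rows 120-127 [x1,x2,x3,x4=1111]: 00000000  (ones: 0)
Satisfying assignments = 0+2+0+2+0+0+0+0+0+0+0+0+0+0+0+0 = 4

4


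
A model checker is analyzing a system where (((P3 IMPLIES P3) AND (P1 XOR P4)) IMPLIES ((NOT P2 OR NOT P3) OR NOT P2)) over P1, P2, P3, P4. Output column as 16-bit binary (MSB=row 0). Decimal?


Formula: (((P3 IMPLIES P3) AND (P1 XOR P4)) IMPLIES ((NOT P2 OR NOT P3) OR NOT P2)) over P1, P2, P3, P4 (16 rows)
Evaluate each row (bits = P1,P2,P3,P4, MSB first):
  row 0 [0000]: (((0 IMPLIES 0) AND (0 XOR 0)) IMPLIES ((NOT 0 OR NOT 0) OR NOT 0)) -> 1
  row 1 [0001]: (((0 IMPLIES 0) AND (0 XOR 1)) IMPLIES ((NOT 0 OR NOT 0) OR NOT 0)) -> 1
  row 2 [0010]: (((1 IMPLIES 1) AND (0 XOR 0)) IMPLIES ((NOT 0 OR NOT 1) OR NOT 0)) -> 1
  row 3 [0011]: (((1 IMPLIES 1) AND (0 XOR 1)) IMPLIES ((NOT 0 OR NOT 1) OR NOT 0)) -> 1
  row 4 [0100]: (((0 IMPLIES 0) AND (0 XOR 0)) IMPLIES ((NOT 1 OR NOT 0) OR NOT 1)) -> 1
  row 5 [0101]: (((0 IMPLIES 0) AND (0 XOR 1)) IMPLIES ((NOT 1 OR NOT 0) OR NOT 1)) -> 1
  row 6 [0110]: (((1 IMPLIES 1) AND (0 XOR 0)) IMPLIES ((NOT 1 OR NOT 1) OR NOT 1)) -> 1
  row 7 [0111]: (((1 IMPLIES 1) AND (0 XOR 1)) IMPLIES ((NOT 1 OR NOT 1) OR NOT 1)) -> 0
  row 8 [1000]: (((0 IMPLIES 0) AND (1 XOR 0)) IMPLIES ((NOT 0 OR NOT 0) OR NOT 0)) -> 1
  row 9 [1001]: (((0 IMPLIES 0) AND (1 XOR 1)) IMPLIES ((NOT 0 OR NOT 0) OR NOT 0)) -> 1
  row 10 [1010]: (((1 IMPLIES 1) AND (1 XOR 0)) IMPLIES ((NOT 0 OR NOT 1) OR NOT 0)) -> 1
  row 11 [1011]: (((1 IMPLIES 1) AND (1 XOR 1)) IMPLIES ((NOT 0 OR NOT 1) OR NOT 0)) -> 1
  row 12 [1100]: (((0 IMPLIES 0) AND (1 XOR 0)) IMPLIES ((NOT 1 OR NOT 0) OR NOT 1)) -> 1
  row 13 [1101]: (((0 IMPLIES 0) AND (1 XOR 1)) IMPLIES ((NOT 1 OR NOT 0) OR NOT 1)) -> 1
  row 14 [1110]: (((1 IMPLIES 1) AND (1 XOR 0)) IMPLIES ((NOT 1 OR NOT 1) OR NOT 1)) -> 0
  row 15 [1111]: (((1 IMPLIES 1) AND (1 XOR 1)) IMPLIES ((NOT 1 OR NOT 1) OR NOT 1)) -> 1
Full result column, 4 rows per line (P1,P2 fixed per line; P3,P4 runs 00..11 left to right):
  rows 0-3 [P1,P2=00]: 1111  = hex F
  rows 4-7 [P1,P2=01]: 1110  = hex E
  rows 8-11 [P1,P2=10]: 1111  = hex F
  rows 12-15 [P1,P2=11]: 1101  = hex D
Output column (row 0 .. row 15) = 1111111011111101
Output column grouped in 4s = 1111 1110 1111 1101 = 0xFEFD
Convert to decimal digit by digit (value = value*16 + digit):
  F -> 15
  15*16 + 14 (E) = 254
  254*16 + 15 (F) = 4079
  4079*16 + 13 (D) = 65277
Decimal = 65277

65277


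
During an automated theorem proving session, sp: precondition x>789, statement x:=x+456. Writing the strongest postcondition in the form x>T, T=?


Formula: sp(P, x:=E) = exists old_x. (x = E[old_x/x]) AND P[old_x/x] (old_x is the value of x before the assignment; eliminate old_x by solving x = E[old_x/x] for old_x)
Step 1: Precondition P: x>789, i.e. old_x > 789
Step 2: Assignment gives x = old_x + 456, so old_x = x - 456
Step 3: Substitute into P: x - 456 > 789
Step 4: Simplify: x > 789+456 = 1245

1245


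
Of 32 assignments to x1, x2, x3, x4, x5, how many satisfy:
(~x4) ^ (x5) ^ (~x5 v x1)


CNF with 3 clauses over 5 vars (32 assignments).
An assignment satisfies CNF iff every clause has >=1 true literal.
Check each row (bits = x1,x2,x3,x4,x5; clause T/F shown):
  row 0 [00000]: clauses=TFT -> 0
  row 1 [00001]: clauses=TTF -> 0
  row 2 [00010]: clauses=FFT -> 0
  row 3 [00011]: clauses=FTF -> 0
  row 4 [00100]: clauses=TFT -> 0
  row 5 [00101]: clauses=TTF -> 0
  row 6 [00110]: clauses=FFT -> 0
  row 7 [00111]: clauses=FTF -> 0
  row 8 [01000]: clauses=TFT -> 0
  row 9 [01001]: clauses=TTF -> 0
  row 10 [01010]: clauses=FFT -> 0
  row 11 [01011]: clauses=FTF -> 0
  row 12 [01100]: clauses=TFT -> 0
  row 13 [01101]: clauses=TTF -> 0
  row 14 [01110]: clauses=FFT -> 0
  row 15 [01111]: clauses=FTF -> 0
  row 16 [10000]: clauses=TFT -> 0
  row 17 [10001]: clauses=TTT -> 1
  row 18 [10010]: clauses=FFT -> 0
  row 19 [10011]: clauses=FTT -> 0
  row 20 [10100]: clauses=TFT -> 0
  row 21 [10101]: clauses=TTT -> 1
  row 22 [10110]: clauses=FFT -> 0
  row 23 [10111]: clauses=FTT -> 0
  row 24 [11000]: clauses=TFT -> 0
  row 25 [11001]: clauses=TTT -> 1
  row 26 [11010]: clauses=FFT -> 0
  row 27 [11011]: clauses=FTT -> 0
  row 28 [11100]: clauses=TFT -> 0
  row 29 [11101]: clauses=TTT -> 1
  row 30 [11110]: clauses=FFT -> 0
  row 31 [11111]: clauses=FTT -> 0
Full result column, 8 rows per line (x1,x2 fixed per line; x3,x4,x5 runs 000..111 left to right):
  rows 0-7 [x1,x2=00]: 00000000  (ones: 0)
  rows 8-15 [x1,x2=01]: 00000000  (ones: 0)
  rows 16-23 [x1,x2=10]: 01000100  (ones: 2)
  rows 24-31 [x1,x2=11]: 01000100  (ones: 2)
Satisfying assignments = 0+0+2+2 = 4

4


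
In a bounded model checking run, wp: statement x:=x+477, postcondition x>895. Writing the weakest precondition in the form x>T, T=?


Formula: wp(x:=E, P) = P[E/x] (substitute E for x in postcondition)
Step 1: Postcondition: x>895
Step 2: Substitute x+477 for x: x+477>895
Step 3: Solve for x: x > 895-477 = 418

418


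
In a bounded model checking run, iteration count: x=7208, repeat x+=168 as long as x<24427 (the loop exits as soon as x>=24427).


Step 1: x goes from 7208 toward 24427 by 168; the body runs while x<24427, so iterations = ceil((bound-start)/step)
Step 2: Distance=17219
Step 3: ceil(17219/168)=103

103


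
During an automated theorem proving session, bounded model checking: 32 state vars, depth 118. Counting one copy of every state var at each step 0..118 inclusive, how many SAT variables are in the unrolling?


BMC unrolls to depth k, creating one copy of each state var for steps 0..k.
Step count = 118 + 1 = 119 (steps 0 through 118)
Vars per step = 32
Total = 32 * 119 = 3808

3808


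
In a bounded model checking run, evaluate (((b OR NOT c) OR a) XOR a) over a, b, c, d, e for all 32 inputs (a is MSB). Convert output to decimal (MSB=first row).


Formula: (((b OR NOT c) OR a) XOR a) over a, b, c, d, e (32 rows)
Evaluate each row (bits = a,b,c,d,e, MSB first):
  row 0 [00000]: (((0 OR NOT 0) OR 0) XOR 0) -> 1
  row 1 [00001]: (((0 OR NOT 0) OR 0) XOR 0) -> 1
  row 2 [00010]: (((0 OR NOT 0) OR 0) XOR 0) -> 1
  row 3 [00011]: (((0 OR NOT 0) OR 0) XOR 0) -> 1
  row 4 [00100]: (((0 OR NOT 1) OR 0) XOR 0) -> 0
  row 5 [00101]: (((0 OR NOT 1) OR 0) XOR 0) -> 0
  row 6 [00110]: (((0 OR NOT 1) OR 0) XOR 0) -> 0
  row 7 [00111]: (((0 OR NOT 1) OR 0) XOR 0) -> 0
  row 8 [01000]: (((1 OR NOT 0) OR 0) XOR 0) -> 1
  row 9 [01001]: (((1 OR NOT 0) OR 0) XOR 0) -> 1
  row 10 [01010]: (((1 OR NOT 0) OR 0) XOR 0) -> 1
  row 11 [01011]: (((1 OR NOT 0) OR 0) XOR 0) -> 1
  row 12 [01100]: (((1 OR NOT 1) OR 0) XOR 0) -> 1
  row 13 [01101]: (((1 OR NOT 1) OR 0) XOR 0) -> 1
  row 14 [01110]: (((1 OR NOT 1) OR 0) XOR 0) -> 1
  row 15 [01111]: (((1 OR NOT 1) OR 0) XOR 0) -> 1
  row 16 [10000]: (((0 OR NOT 0) OR 1) XOR 1) -> 0
  row 17 [10001]: (((0 OR NOT 0) OR 1) XOR 1) -> 0
  row 18 [10010]: (((0 OR NOT 0) OR 1) XOR 1) -> 0
  row 19 [10011]: (((0 OR NOT 0) OR 1) XOR 1) -> 0
  row 20 [10100]: (((0 OR NOT 1) OR 1) XOR 1) -> 0
  row 21 [10101]: (((0 OR NOT 1) OR 1) XOR 1) -> 0
  row 22 [10110]: (((0 OR NOT 1) OR 1) XOR 1) -> 0
  row 23 [10111]: (((0 OR NOT 1) OR 1) XOR 1) -> 0
  row 24 [11000]: (((1 OR NOT 0) OR 1) XOR 1) -> 0
  row 25 [11001]: (((1 OR NOT 0) OR 1) XOR 1) -> 0
  row 26 [11010]: (((1 OR NOT 0) OR 1) XOR 1) -> 0
  row 27 [11011]: (((1 OR NOT 0) OR 1) XOR 1) -> 0
  row 28 [11100]: (((1 OR NOT 1) OR 1) XOR 1) -> 0
  row 29 [11101]: (((1 OR NOT 1) OR 1) XOR 1) -> 0
  row 30 [11110]: (((1 OR NOT 1) OR 1) XOR 1) -> 0
  row 31 [11111]: (((1 OR NOT 1) OR 1) XOR 1) -> 0
Full result column, 4 rows per line (a,b,c fixed per line; d,e runs 00..11 left to right):
  rows 0-3 [a,b,c=000]: 1111  = hex F
  rows 4-7 [a,b,c=001]: 0000  = hex 0
  rows 8-11 [a,b,c=010]: 1111  = hex F
  rows 12-15 [a,b,c=011]: 1111  = hex F
  rows 16-19 [a,b,c=100]: 0000  = hex 0
  rows 20-23 [a,b,c=101]: 0000  = hex 0
  rows 24-27 [a,b,c=110]: 0000  = hex 0
  rows 28-31 [a,b,c=111]: 0000  = hex 0
Output column (row 0 .. row 31) = 11110000111111110000000000000000
Output column grouped in 4s = 1111 0000 1111 1111 0000 0000 0000 0000 = 0xF0FF0000
Convert to decimal digit by digit (value = value*16 + digit):
  F -> 15
  15*16 + 0 = 240
  240*16 + 15 (F) = 3855
  3855*16 + 15 (F) = 61695
  61695*16 + 0 = 987120
  987120*16 + 0 = 15793920
  15793920*16 + 0 = 252702720
  252702720*16 + 0 = 4043243520
Decimal = 4043243520

4043243520


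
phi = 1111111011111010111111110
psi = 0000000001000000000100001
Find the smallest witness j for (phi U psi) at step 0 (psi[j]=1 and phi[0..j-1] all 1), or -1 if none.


(phi U psi) at 0: need smallest j with psi[j]=1 and phi[i]=1 for all i in [0,j).
Scan from step 0:
  step 0: phi=1, psi=0 -> continue
  step 1: phi=1, psi=0 -> continue
  step 2: phi=1, psi=0 -> continue
  step 3: phi=1, psi=0 -> continue
  step 7: phi=0 -> phi-prefix broken from here
  step 9: psi=1 but phi already failed -> not a witness
  step 19: psi=1 but phi already failed -> not a witness
  step 24: psi=1 but phi already failed -> not a witness
  end of trace: no witness -> -1
Witness step = -1

-1


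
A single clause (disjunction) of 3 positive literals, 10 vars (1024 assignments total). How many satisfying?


Step 1: Total=2^10=1024
Step 2: Unsat when all 3 false: 2^7=128
Step 3: Sat=1024-128=896

896


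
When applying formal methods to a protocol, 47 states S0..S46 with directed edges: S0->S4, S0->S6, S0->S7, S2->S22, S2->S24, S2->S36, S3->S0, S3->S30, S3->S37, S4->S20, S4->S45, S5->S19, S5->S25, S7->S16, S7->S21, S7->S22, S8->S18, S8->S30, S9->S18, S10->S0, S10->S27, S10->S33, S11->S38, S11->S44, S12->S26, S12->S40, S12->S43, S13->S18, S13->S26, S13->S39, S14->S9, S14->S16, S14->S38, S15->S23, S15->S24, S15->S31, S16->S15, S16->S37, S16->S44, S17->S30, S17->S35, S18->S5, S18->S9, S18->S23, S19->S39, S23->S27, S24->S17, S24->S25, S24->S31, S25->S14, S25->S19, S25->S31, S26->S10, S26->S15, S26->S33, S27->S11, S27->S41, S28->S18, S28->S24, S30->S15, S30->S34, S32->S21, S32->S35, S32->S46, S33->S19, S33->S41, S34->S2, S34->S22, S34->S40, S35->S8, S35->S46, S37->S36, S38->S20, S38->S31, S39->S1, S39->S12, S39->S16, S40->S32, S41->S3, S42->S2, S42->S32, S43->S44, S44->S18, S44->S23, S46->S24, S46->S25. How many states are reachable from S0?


BFS from S0:
  layer 0: {S0}
  layer 1: {S4, S6, S7}
  layer 2: {S16, S20, S21, S22, S45}
  layer 3: {S15, S37, S44}
  layer 4: {S18, S23, S24, S31, S36}
  layer 5: {S5, S9, S17, S25, S27}
  layer 6: {S11, S14, S19, S30, S35, S41}
  layer 7: {S3, S8, S34, S38, S39, S46}
  layer 8: {S1, S2, S12, S40}
  layer 9: {S26, S32, S43}
  layer 10: {S10, S33}
Reachable set: {S0, S1, S2, S3, S4, S5, S6, S7, S8, S9, S10, S11, S12, S14, S15, S16, S17, S18, S19, S20, S21, S22, S23, S24, S25, S26, S27, S30, S31, S32, S33, S34, S35, S36, S37, S38, S39, S40, S41, S43, S44, S45, S46}
Count = 43

43


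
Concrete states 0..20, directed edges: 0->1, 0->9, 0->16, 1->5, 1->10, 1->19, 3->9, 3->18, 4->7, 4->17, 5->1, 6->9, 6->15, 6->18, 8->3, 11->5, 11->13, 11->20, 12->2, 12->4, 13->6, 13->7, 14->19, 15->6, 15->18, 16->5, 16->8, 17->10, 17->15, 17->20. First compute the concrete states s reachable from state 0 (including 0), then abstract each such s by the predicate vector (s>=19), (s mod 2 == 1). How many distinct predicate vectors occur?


BFS from 0:
Concrete reachable: {0, 1, 3, 5, 8, 9, 10, 16, 18, 19}
Abstract via predicates (s>=19), (s mod 2 == 1):
  (0,0) <- {0, 8, 10, 16, 18}
  (0,1) <- {1, 3, 5, 9}
  (1,1) <- {19}
Distinct abstract states = 3

3


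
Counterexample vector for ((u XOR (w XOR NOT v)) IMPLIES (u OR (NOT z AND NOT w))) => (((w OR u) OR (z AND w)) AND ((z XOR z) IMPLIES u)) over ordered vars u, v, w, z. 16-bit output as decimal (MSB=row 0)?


F1 = ((u XOR (w XOR NOT v)) IMPLIES (u OR (NOT z AND NOT w)))
F2 = (((w OR u) OR (z AND w)) AND ((z XOR z) IMPLIES u))
Counterexample to F1=>F2 is where F1=1 and F2=0.
Evaluate each row (bits = u,v,w,z, MSB first):
  row 0 [0000]: F1=1 F2=0 -> F1&~F2 -> 1
  row 1 [0001]: F1=0 F2=0 -> F1&~F2 -> 0
  row 2 [0010]: F1=1 F2=1 -> F1&~F2 -> 0
  row 3 [0011]: F1=1 F2=1 -> F1&~F2 -> 0
  row 4 [0100]: F1=1 F2=0 -> F1&~F2 -> 1
  row 5 [0101]: F1=1 F2=0 -> F1&~F2 -> 1
  row 6 [0110]: F1=0 F2=1 -> F1&~F2 -> 0
  row 7 [0111]: F1=0 F2=1 -> F1&~F2 -> 0
  row 8 [1000]: F1=1 F2=1 -> F1&~F2 -> 0
  row 9 [1001]: F1=1 F2=1 -> F1&~F2 -> 0
  row 10 [1010]: F1=1 F2=1 -> F1&~F2 -> 0
  row 11 [1011]: F1=1 F2=1 -> F1&~F2 -> 0
  row 12 [1100]: F1=1 F2=1 -> F1&~F2 -> 0
  row 13 [1101]: F1=1 F2=1 -> F1&~F2 -> 0
  row 14 [1110]: F1=1 F2=1 -> F1&~F2 -> 0
  row 15 [1111]: F1=1 F2=1 -> F1&~F2 -> 0
Full result column, 4 rows per line (u,v fixed per line; w,z runs 00..11 left to right):
  rows 0-3 [u,v=00]: 1000  = hex 8
  rows 4-7 [u,v=01]: 1100  = hex C
  rows 8-11 [u,v=10]: 0000  = hex 0
  rows 12-15 [u,v=11]: 0000  = hex 0
Counterexample vector (row 0 .. row 15) = 1000110000000000
Output column grouped in 4s = 1000 1100 0000 0000 = 0x8C00
Convert to decimal digit by digit (value = value*16 + digit):
  8 -> 8
  8*16 + 12 (C) = 140
  140*16 + 0 = 2240
  2240*16 + 0 = 35840
Decimal = 35840

35840


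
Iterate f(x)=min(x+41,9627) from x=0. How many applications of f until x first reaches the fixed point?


Step 1: x=0, cap=9627, increment=41
Step 2: x grows by 41 each step until capped at 9627; fixed point is x=9627
Step 3: iterations = ceil(9627/41) = 235

235


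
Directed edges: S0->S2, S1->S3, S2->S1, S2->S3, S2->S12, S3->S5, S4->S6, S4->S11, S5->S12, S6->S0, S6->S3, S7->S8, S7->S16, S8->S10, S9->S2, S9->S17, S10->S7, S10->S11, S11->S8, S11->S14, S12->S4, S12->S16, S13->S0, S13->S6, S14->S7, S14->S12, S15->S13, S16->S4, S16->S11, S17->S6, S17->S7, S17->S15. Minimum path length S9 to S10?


BFS layer-by-layer from S9:
  dist 0: {S9}
  dist 1: {S2, S17}
  dist 2: {S1, S3, S6, S7, S12, S15}
  dist 3: {S0, S4, S5, S8, S13, S16}
  dist 4: {S10, S11}
  -> S10 reached at distance 4
Shortest path length = 4

4


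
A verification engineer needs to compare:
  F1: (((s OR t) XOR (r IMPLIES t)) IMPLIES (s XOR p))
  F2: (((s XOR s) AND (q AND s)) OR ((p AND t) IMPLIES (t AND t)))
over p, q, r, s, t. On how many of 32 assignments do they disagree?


F1 = (((s OR t) XOR (r IMPLIES t)) IMPLIES (s XOR p))
F2 = (((s XOR s) AND (q AND s)) OR ((p AND t) IMPLIES (t AND t)))
Evaluate both on each of 32 rows (bits = p,q,r,s,t):
  row 0 [00000]: F1=0 F2=1 (differ) -> 1
  row 1 [00001]: F1=1 F2=1 -> 0
  row 2 [00010]: F1=1 F2=1 -> 0
  row 3 [00011]: F1=1 F2=1 -> 0
  row 4 [00100]: F1=1 F2=1 -> 0
  row 5 [00101]: F1=1 F2=1 -> 0
  row 6 [00110]: F1=1 F2=1 -> 0
  row 7 [00111]: F1=1 F2=1 -> 0
  row 8 [01000]: F1=0 F2=1 (differ) -> 1
  row 9 [01001]: F1=1 F2=1 -> 0
  row 10 [01010]: F1=1 F2=1 -> 0
  row 11 [01011]: F1=1 F2=1 -> 0
  row 12 [01100]: F1=1 F2=1 -> 0
  row 13 [01101]: F1=1 F2=1 -> 0
  row 14 [01110]: F1=1 F2=1 -> 0
  row 15 [01111]: F1=1 F2=1 -> 0
  row 16 [10000]: F1=1 F2=1 -> 0
  row 17 [10001]: F1=1 F2=1 -> 0
  row 18 [10010]: F1=1 F2=1 -> 0
  row 19 [10011]: F1=1 F2=1 -> 0
  row 20 [10100]: F1=1 F2=1 -> 0
  row 21 [10101]: F1=1 F2=1 -> 0
  row 22 [10110]: F1=0 F2=1 (differ) -> 1
  row 23 [10111]: F1=1 F2=1 -> 0
  row 24 [11000]: F1=1 F2=1 -> 0
  row 25 [11001]: F1=1 F2=1 -> 0
  row 26 [11010]: F1=1 F2=1 -> 0
  row 27 [11011]: F1=1 F2=1 -> 0
  row 28 [11100]: F1=1 F2=1 -> 0
  row 29 [11101]: F1=1 F2=1 -> 0
  row 30 [11110]: F1=0 F2=1 (differ) -> 1
  row 31 [11111]: F1=1 F2=1 -> 0
Full result column, 8 rows per line (p,q fixed per line; r,s,t runs 000..111 left to right):
  rows 0-7 [p,q=00]: 10000000  (ones: 1)
  rows 8-15 [p,q=01]: 10000000  (ones: 1)
  rows 16-23 [p,q=10]: 00000010  (ones: 1)
  rows 24-31 [p,q=11]: 00000010  (ones: 1)
Disagreements = 1+1+1+1 = 4

4


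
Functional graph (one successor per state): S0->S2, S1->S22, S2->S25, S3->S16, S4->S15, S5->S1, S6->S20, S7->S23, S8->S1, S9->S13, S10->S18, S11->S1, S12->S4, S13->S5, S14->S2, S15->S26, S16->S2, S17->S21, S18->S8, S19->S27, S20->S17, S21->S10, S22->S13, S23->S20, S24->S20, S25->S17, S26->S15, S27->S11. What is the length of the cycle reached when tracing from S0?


Trace from S0 until a state repeats:
  S0 -> S2 -> S25 -> S17 -> S21 -> S10 -> S18 -> S8 -> S1 -> S22 -> S13 -> S5 -> S1
S1 first seen at step 8, revisited at step 12.
Cycle length = 12 - 8 = 4

4


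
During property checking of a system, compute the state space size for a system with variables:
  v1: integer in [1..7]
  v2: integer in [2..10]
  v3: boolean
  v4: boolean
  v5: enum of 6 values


State space = product of domain sizes of all variables.
Domain sizes:
  v1 (integer in [1..7]): 7
  v2 (integer in [2..10]): 9
  v3 (boolean): 2
  v4 (boolean): 2
  v5 (enum of 6 values): 6
Product = 7 * 9 * 2 * 2 * 6 = 1512

1512


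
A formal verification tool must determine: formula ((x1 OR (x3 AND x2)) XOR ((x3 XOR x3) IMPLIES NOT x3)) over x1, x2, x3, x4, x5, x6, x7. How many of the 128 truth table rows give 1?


Formula: ((x1 OR (x3 AND x2)) XOR ((x3 XOR x3) IMPLIES NOT x3)) over 7 vars (128 rows)
Evaluate each row (x1, x2, x3, x4, x5, x6, x7 as bits, MSB first):
  row 0 [0000000]: ((0 OR (0 AND 0)) XOR ((0 XOR 0) IMPLIES NOT 0)) -> 1
  row 1 [0000001]: ((0 OR (0 AND 0)) XOR ((0 XOR 0) IMPLIES NOT 0)) -> 1
  row 2 [0000010]: ((0 OR (0 AND 0)) XOR ((0 XOR 0) IMPLIES NOT 0)) -> 1
  row 3 [0000011]: ((0 OR (0 AND 0)) XOR ((0 XOR 0) IMPLIES NOT 0)) -> 1
  row 4 [0000100]: ((0 OR (0 AND 0)) XOR ((0 XOR 0) IMPLIES NOT 0)) -> 1
  (every remaining row is evaluated the same way; all 128 results are listed next)
Full result column, 8 rows per line (x1,x2,x3,x4 fixed per line; x5,x6,x7 runs 000..111 left to right):
  rows 0-7 [x1,x2,x3,x4=0000]: 11111111  (ones: 8)
  rows 8-15 [x1,x2,x3,x4=0001]: 11111111  (ones: 8)
  rows 16-23 [x1,x2,x3,x4=0010]: 11111111  (ones: 8)
  rows 24-31 [x1,x2,x3,x4=0011]: 11111111  (ones: 8)
  rows 32-39 [x1,x2,x3,x4=0100]: 11111111  (ones: 8)
  rows 40-47 [x1,x2,x3,x4=0101]: 11111111  (ones: 8)
  rows 48-55 [x1,x2,x3,x4=0110]: 00000000  (ones: 0)
  rows 56-63 [x1,x2,x3,x4=0111]: 00000000  (ones: 0)
  rows 64-71 [x1,x2,x3,x4=1000]: 00000000  (ones: 0)
  rows 72-79 [x1,x2,x3,x4=1001]: 00000000  (ones: 0)
  rows 80-87 [x1,x2,x3,x4=1010]: 00000000  (ones: 0)
  rows 88-95 [x1,x2,x3,x4=1011]: 00000000  (ones: 0)
  rows 96-103 [x1,x2,x3,x4=1100]: 00000000  (ones: 0)
  rows 104-111 [x1,x2,x3,x4=1101]: 00000000  (ones: 0)
  rows 112-119 [x1,x2,x3,x4=1110]: 00000000  (ones: 0)
  rows 120-127 [x1,x2,x3,x4=1111]: 00000000  (ones: 0)
Count of 1-rows = 8+8+8+8+8+8+0+0+0+0+0+0+0+0+0+0 = 48

48


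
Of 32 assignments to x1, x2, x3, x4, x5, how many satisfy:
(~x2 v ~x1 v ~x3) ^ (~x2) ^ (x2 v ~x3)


CNF with 3 clauses over 5 vars (32 assignments).
An assignment satisfies CNF iff every clause has >=1 true literal.
Check each row (bits = x1,x2,x3,x4,x5; clause T/F shown):
  row 0 [00000]: clauses=TTT -> 1
  row 1 [00001]: clauses=TTT -> 1
  row 2 [00010]: clauses=TTT -> 1
  row 3 [00011]: clauses=TTT -> 1
  row 4 [00100]: clauses=TTF -> 0
  row 5 [00101]: clauses=TTF -> 0
  row 6 [00110]: clauses=TTF -> 0
  row 7 [00111]: clauses=TTF -> 0
  row 8 [01000]: clauses=TFT -> 0
  row 9 [01001]: clauses=TFT -> 0
  row 10 [01010]: clauses=TFT -> 0
  row 11 [01011]: clauses=TFT -> 0
  row 12 [01100]: clauses=TFT -> 0
  row 13 [01101]: clauses=TFT -> 0
  row 14 [01110]: clauses=TFT -> 0
  row 15 [01111]: clauses=TFT -> 0
  row 16 [10000]: clauses=TTT -> 1
  row 17 [10001]: clauses=TTT -> 1
  row 18 [10010]: clauses=TTT -> 1
  row 19 [10011]: clauses=TTT -> 1
  row 20 [10100]: clauses=TTF -> 0
  row 21 [10101]: clauses=TTF -> 0
  row 22 [10110]: clauses=TTF -> 0
  row 23 [10111]: clauses=TTF -> 0
  row 24 [11000]: clauses=TFT -> 0
  row 25 [11001]: clauses=TFT -> 0
  row 26 [11010]: clauses=TFT -> 0
  row 27 [11011]: clauses=TFT -> 0
  row 28 [11100]: clauses=FFT -> 0
  row 29 [11101]: clauses=FFT -> 0
  row 30 [11110]: clauses=FFT -> 0
  row 31 [11111]: clauses=FFT -> 0
Full result column, 8 rows per line (x1,x2 fixed per line; x3,x4,x5 runs 000..111 left to right):
  rows 0-7 [x1,x2=00]: 11110000  (ones: 4)
  rows 8-15 [x1,x2=01]: 00000000  (ones: 0)
  rows 16-23 [x1,x2=10]: 11110000  (ones: 4)
  rows 24-31 [x1,x2=11]: 00000000  (ones: 0)
Satisfying assignments = 4+0+4+0 = 8

8


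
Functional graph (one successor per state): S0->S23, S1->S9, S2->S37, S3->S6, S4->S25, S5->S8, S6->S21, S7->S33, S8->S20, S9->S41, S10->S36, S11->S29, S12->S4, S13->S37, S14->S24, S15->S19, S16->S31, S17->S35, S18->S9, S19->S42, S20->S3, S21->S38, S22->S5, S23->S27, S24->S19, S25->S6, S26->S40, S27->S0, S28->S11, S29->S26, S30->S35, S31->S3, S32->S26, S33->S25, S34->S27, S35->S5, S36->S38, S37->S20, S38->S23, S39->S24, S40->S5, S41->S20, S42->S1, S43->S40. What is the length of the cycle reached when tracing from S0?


Trace from S0 until a state repeats:
  S0 -> S23 -> S27 -> S0
S0 first seen at step 0, revisited at step 3.
Cycle length = 3 - 0 = 3

3


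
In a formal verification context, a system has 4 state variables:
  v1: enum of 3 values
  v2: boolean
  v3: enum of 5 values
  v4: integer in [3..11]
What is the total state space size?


State space = product of domain sizes of all variables.
Domain sizes:
  v1 (enum of 3 values): 3
  v2 (boolean): 2
  v3 (enum of 5 values): 5
  v4 (integer in [3..11]): 9
Product = 3 * 2 * 5 * 9 = 270

270


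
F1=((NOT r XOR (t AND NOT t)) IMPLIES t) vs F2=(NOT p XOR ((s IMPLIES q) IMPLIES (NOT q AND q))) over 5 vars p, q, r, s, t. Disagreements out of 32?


F1 = ((NOT r XOR (t AND NOT t)) IMPLIES t)
F2 = (NOT p XOR ((s IMPLIES q) IMPLIES (NOT q AND q)))
Evaluate both on each of 32 rows (bits = p,q,r,s,t):
  row 0 [00000]: F1=0 F2=1 (differ) -> 1
  row 1 [00001]: F1=1 F2=1 -> 0
  row 2 [00010]: F1=0 F2=0 -> 0
  row 3 [00011]: F1=1 F2=0 (differ) -> 1
  row 4 [00100]: F1=1 F2=1 -> 0
  row 5 [00101]: F1=1 F2=1 -> 0
  row 6 [00110]: F1=1 F2=0 (differ) -> 1
  row 7 [00111]: F1=1 F2=0 (differ) -> 1
  row 8 [01000]: F1=0 F2=1 (differ) -> 1
  row 9 [01001]: F1=1 F2=1 -> 0
  row 10 [01010]: F1=0 F2=1 (differ) -> 1
  row 11 [01011]: F1=1 F2=1 -> 0
  row 12 [01100]: F1=1 F2=1 -> 0
  row 13 [01101]: F1=1 F2=1 -> 0
  row 14 [01110]: F1=1 F2=1 -> 0
  row 15 [01111]: F1=1 F2=1 -> 0
  row 16 [10000]: F1=0 F2=0 -> 0
  row 17 [10001]: F1=1 F2=0 (differ) -> 1
  row 18 [10010]: F1=0 F2=1 (differ) -> 1
  row 19 [10011]: F1=1 F2=1 -> 0
  row 20 [10100]: F1=1 F2=0 (differ) -> 1
  row 21 [10101]: F1=1 F2=0 (differ) -> 1
  row 22 [10110]: F1=1 F2=1 -> 0
  row 23 [10111]: F1=1 F2=1 -> 0
  row 24 [11000]: F1=0 F2=0 -> 0
  row 25 [11001]: F1=1 F2=0 (differ) -> 1
  row 26 [11010]: F1=0 F2=0 -> 0
  row 27 [11011]: F1=1 F2=0 (differ) -> 1
  row 28 [11100]: F1=1 F2=0 (differ) -> 1
  row 29 [11101]: F1=1 F2=0 (differ) -> 1
  row 30 [11110]: F1=1 F2=0 (differ) -> 1
  row 31 [11111]: F1=1 F2=0 (differ) -> 1
Full result column, 8 rows per line (p,q fixed per line; r,s,t runs 000..111 left to right):
  rows 0-7 [p,q=00]: 10010011  (ones: 4)
  rows 8-15 [p,q=01]: 10100000  (ones: 2)
  rows 16-23 [p,q=10]: 01101100  (ones: 4)
  rows 24-31 [p,q=11]: 01011111  (ones: 6)
Disagreements = 4+2+4+6 = 16

16


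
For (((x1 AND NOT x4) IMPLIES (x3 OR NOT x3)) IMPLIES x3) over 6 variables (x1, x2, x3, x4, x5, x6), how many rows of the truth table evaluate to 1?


Formula: (((x1 AND NOT x4) IMPLIES (x3 OR NOT x3)) IMPLIES x3) over 6 vars (64 rows)
Evaluate each row (x1, x2, x3, x4, x5, x6 as bits, MSB first):
  row 0 [000000]: (((0 AND NOT 0) IMPLIES (0 OR NOT 0)) IMPLIES 0) -> 0
  row 1 [000001]: (((0 AND NOT 0) IMPLIES (0 OR NOT 0)) IMPLIES 0) -> 0
  row 2 [000010]: (((0 AND NOT 0) IMPLIES (0 OR NOT 0)) IMPLIES 0) -> 0
  row 3 [000011]: (((0 AND NOT 0) IMPLIES (0 OR NOT 0)) IMPLIES 0) -> 0
  row 4 [000100]: (((0 AND NOT 1) IMPLIES (0 OR NOT 0)) IMPLIES 0) -> 0
  (every remaining row is evaluated the same way; all 64 results are listed next)
Full result column, 8 rows per line (x1,x2,x3 fixed per line; x4,x5,x6 runs 000..111 left to right):
  rows 0-7 [x1,x2,x3=000]: 00000000  (ones: 0)
  rows 8-15 [x1,x2,x3=001]: 11111111  (ones: 8)
  rows 16-23 [x1,x2,x3=010]: 00000000  (ones: 0)
  rows 24-31 [x1,x2,x3=011]: 11111111  (ones: 8)
  rows 32-39 [x1,x2,x3=100]: 00000000  (ones: 0)
  rows 40-47 [x1,x2,x3=101]: 11111111  (ones: 8)
  rows 48-55 [x1,x2,x3=110]: 00000000  (ones: 0)
  rows 56-63 [x1,x2,x3=111]: 11111111  (ones: 8)
Count of 1-rows = 0+8+0+8+0+8+0+8 = 32

32


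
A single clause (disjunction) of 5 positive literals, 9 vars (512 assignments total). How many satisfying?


Step 1: Total=2^9=512
Step 2: Unsat when all 5 false: 2^4=16
Step 3: Sat=512-16=496

496


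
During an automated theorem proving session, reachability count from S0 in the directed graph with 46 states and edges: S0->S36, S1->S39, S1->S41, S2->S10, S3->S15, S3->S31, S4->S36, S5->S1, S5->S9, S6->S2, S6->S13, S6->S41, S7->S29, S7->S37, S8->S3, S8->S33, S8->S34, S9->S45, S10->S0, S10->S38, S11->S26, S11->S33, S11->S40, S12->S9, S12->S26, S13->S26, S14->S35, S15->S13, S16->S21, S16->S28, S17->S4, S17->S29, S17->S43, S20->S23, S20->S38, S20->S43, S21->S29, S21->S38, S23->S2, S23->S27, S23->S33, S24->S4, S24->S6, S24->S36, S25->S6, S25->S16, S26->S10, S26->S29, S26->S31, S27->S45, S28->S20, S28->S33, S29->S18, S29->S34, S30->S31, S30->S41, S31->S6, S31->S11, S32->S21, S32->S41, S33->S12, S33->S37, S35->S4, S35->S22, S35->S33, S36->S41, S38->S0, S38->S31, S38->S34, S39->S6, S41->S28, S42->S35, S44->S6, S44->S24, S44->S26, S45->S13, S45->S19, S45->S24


BFS from S0:
  layer 0: {S0}
  layer 1: {S36}
  layer 2: {S41}
  layer 3: {S28}
  layer 4: {S20, S33}
  layer 5: {S12, S23, S37, S38, S43}
  layer 6: {S2, S9, S26, S27, S31, S34}
  layer 7: {S6, S10, S11, S29, S45}
  layer 8: {S13, S18, S19, S24, S40}
  layer 9: {S4}
Reachable set: {S0, S2, S4, S6, S9, S10, S11, S12, S13, S18, S19, S20, S23, S24, S26, S27, S28, S29, S31, S33, S34, S36, S37, S38, S40, S41, S43, S45}
Count = 28

28


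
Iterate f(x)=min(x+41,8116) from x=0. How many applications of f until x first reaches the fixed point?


Step 1: x=0, cap=8116, increment=41
Step 2: x grows by 41 each step until capped at 8116; fixed point is x=8116
Step 3: iterations = ceil(8116/41) = 198

198


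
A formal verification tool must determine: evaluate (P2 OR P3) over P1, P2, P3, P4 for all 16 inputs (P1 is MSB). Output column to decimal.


Formula: (P2 OR P3) over P1, P2, P3, P4 (16 rows)
Evaluate each row (bits = P1,P2,P3,P4, MSB first):
  row 0 [0000]: (0 OR 0) -> 0
  row 1 [0001]: (0 OR 0) -> 0
  row 2 [0010]: (0 OR 1) -> 1
  row 3 [0011]: (0 OR 1) -> 1
  row 4 [0100]: (1 OR 0) -> 1
  row 5 [0101]: (1 OR 0) -> 1
  row 6 [0110]: (1 OR 1) -> 1
  row 7 [0111]: (1 OR 1) -> 1
  row 8 [1000]: (0 OR 0) -> 0
  row 9 [1001]: (0 OR 0) -> 0
  row 10 [1010]: (0 OR 1) -> 1
  row 11 [1011]: (0 OR 1) -> 1
  row 12 [1100]: (1 OR 0) -> 1
  row 13 [1101]: (1 OR 0) -> 1
  row 14 [1110]: (1 OR 1) -> 1
  row 15 [1111]: (1 OR 1) -> 1
Full result column, 4 rows per line (P1,P2 fixed per line; P3,P4 runs 00..11 left to right):
  rows 0-3 [P1,P2=00]: 0011  = hex 3
  rows 4-7 [P1,P2=01]: 1111  = hex F
  rows 8-11 [P1,P2=10]: 0011  = hex 3
  rows 12-15 [P1,P2=11]: 1111  = hex F
Output column (row 0 .. row 15) = 0011111100111111
Output column grouped in 4s = 0011 1111 0011 1111 = 0x3F3F
Convert to decimal digit by digit (value = value*16 + digit):
  3 -> 3
  3*16 + 15 (F) = 63
  63*16 + 3 = 1011
  1011*16 + 15 (F) = 16191
Decimal = 16191

16191


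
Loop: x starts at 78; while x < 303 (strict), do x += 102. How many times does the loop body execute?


Step 1: x goes from 78 toward 303 by 102; the body runs while x<303, so iterations = ceil((bound-start)/step)
Step 2: Distance=225
Step 3: ceil(225/102)=3

3


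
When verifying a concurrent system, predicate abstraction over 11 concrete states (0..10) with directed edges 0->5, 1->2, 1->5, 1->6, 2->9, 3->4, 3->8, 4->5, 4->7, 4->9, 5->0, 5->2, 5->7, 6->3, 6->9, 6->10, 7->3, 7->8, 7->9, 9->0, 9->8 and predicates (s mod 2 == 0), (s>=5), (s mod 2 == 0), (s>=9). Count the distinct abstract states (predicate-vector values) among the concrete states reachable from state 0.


BFS from 0:
Concrete reachable: {0, 2, 3, 4, 5, 7, 8, 9}
Abstract via predicates (s mod 2 == 0), (s>=5), (s mod 2 == 0), (s>=9):
  (0,0,0,0) <- {3}
  (0,1,0,0) <- {5, 7}
  (0,1,0,1) <- {9}
  (1,0,1,0) <- {0, 2, 4}
  (1,1,1,0) <- {8}
Distinct abstract states = 5

5


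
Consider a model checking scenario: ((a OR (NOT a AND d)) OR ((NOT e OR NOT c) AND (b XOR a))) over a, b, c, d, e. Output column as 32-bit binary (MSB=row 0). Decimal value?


Formula: ((a OR (NOT a AND d)) OR ((NOT e OR NOT c) AND (b XOR a))) over a, b, c, d, e (32 rows)
Evaluate each row (bits = a,b,c,d,e, MSB first):
  row 0 [00000]: ((0 OR (NOT 0 AND 0)) OR ((NOT 0 OR NOT 0) AND (0 XOR 0))) -> 0
  row 1 [00001]: ((0 OR (NOT 0 AND 0)) OR ((NOT 1 OR NOT 0) AND (0 XOR 0))) -> 0
  row 2 [00010]: ((0 OR (NOT 0 AND 1)) OR ((NOT 0 OR NOT 0) AND (0 XOR 0))) -> 1
  row 3 [00011]: ((0 OR (NOT 0 AND 1)) OR ((NOT 1 OR NOT 0) AND (0 XOR 0))) -> 1
  row 4 [00100]: ((0 OR (NOT 0 AND 0)) OR ((NOT 0 OR NOT 1) AND (0 XOR 0))) -> 0
  row 5 [00101]: ((0 OR (NOT 0 AND 0)) OR ((NOT 1 OR NOT 1) AND (0 XOR 0))) -> 0
  row 6 [00110]: ((0 OR (NOT 0 AND 1)) OR ((NOT 0 OR NOT 1) AND (0 XOR 0))) -> 1
  row 7 [00111]: ((0 OR (NOT 0 AND 1)) OR ((NOT 1 OR NOT 1) AND (0 XOR 0))) -> 1
  row 8 [01000]: ((0 OR (NOT 0 AND 0)) OR ((NOT 0 OR NOT 0) AND (1 XOR 0))) -> 1
  row 9 [01001]: ((0 OR (NOT 0 AND 0)) OR ((NOT 1 OR NOT 0) AND (1 XOR 0))) -> 1
  row 10 [01010]: ((0 OR (NOT 0 AND 1)) OR ((NOT 0 OR NOT 0) AND (1 XOR 0))) -> 1
  row 11 [01011]: ((0 OR (NOT 0 AND 1)) OR ((NOT 1 OR NOT 0) AND (1 XOR 0))) -> 1
  row 12 [01100]: ((0 OR (NOT 0 AND 0)) OR ((NOT 0 OR NOT 1) AND (1 XOR 0))) -> 1
  row 13 [01101]: ((0 OR (NOT 0 AND 0)) OR ((NOT 1 OR NOT 1) AND (1 XOR 0))) -> 0
  row 14 [01110]: ((0 OR (NOT 0 AND 1)) OR ((NOT 0 OR NOT 1) AND (1 XOR 0))) -> 1
  row 15 [01111]: ((0 OR (NOT 0 AND 1)) OR ((NOT 1 OR NOT 1) AND (1 XOR 0))) -> 1
  row 16 [10000]: ((1 OR (NOT 1 AND 0)) OR ((NOT 0 OR NOT 0) AND (0 XOR 1))) -> 1
  row 17 [10001]: ((1 OR (NOT 1 AND 0)) OR ((NOT 1 OR NOT 0) AND (0 XOR 1))) -> 1
  row 18 [10010]: ((1 OR (NOT 1 AND 1)) OR ((NOT 0 OR NOT 0) AND (0 XOR 1))) -> 1
  row 19 [10011]: ((1 OR (NOT 1 AND 1)) OR ((NOT 1 OR NOT 0) AND (0 XOR 1))) -> 1
  row 20 [10100]: ((1 OR (NOT 1 AND 0)) OR ((NOT 0 OR NOT 1) AND (0 XOR 1))) -> 1
  row 21 [10101]: ((1 OR (NOT 1 AND 0)) OR ((NOT 1 OR NOT 1) AND (0 XOR 1))) -> 1
  row 22 [10110]: ((1 OR (NOT 1 AND 1)) OR ((NOT 0 OR NOT 1) AND (0 XOR 1))) -> 1
  row 23 [10111]: ((1 OR (NOT 1 AND 1)) OR ((NOT 1 OR NOT 1) AND (0 XOR 1))) -> 1
  row 24 [11000]: ((1 OR (NOT 1 AND 0)) OR ((NOT 0 OR NOT 0) AND (1 XOR 1))) -> 1
  row 25 [11001]: ((1 OR (NOT 1 AND 0)) OR ((NOT 1 OR NOT 0) AND (1 XOR 1))) -> 1
  row 26 [11010]: ((1 OR (NOT 1 AND 1)) OR ((NOT 0 OR NOT 0) AND (1 XOR 1))) -> 1
  row 27 [11011]: ((1 OR (NOT 1 AND 1)) OR ((NOT 1 OR NOT 0) AND (1 XOR 1))) -> 1
  row 28 [11100]: ((1 OR (NOT 1 AND 0)) OR ((NOT 0 OR NOT 1) AND (1 XOR 1))) -> 1
  row 29 [11101]: ((1 OR (NOT 1 AND 0)) OR ((NOT 1 OR NOT 1) AND (1 XOR 1))) -> 1
  row 30 [11110]: ((1 OR (NOT 1 AND 1)) OR ((NOT 0 OR NOT 1) AND (1 XOR 1))) -> 1
  row 31 [11111]: ((1 OR (NOT 1 AND 1)) OR ((NOT 1 OR NOT 1) AND (1 XOR 1))) -> 1
Full result column, 4 rows per line (a,b,c fixed per line; d,e runs 00..11 left to right):
  rows 0-3 [a,b,c=000]: 0011  = hex 3
  rows 4-7 [a,b,c=001]: 0011  = hex 3
  rows 8-11 [a,b,c=010]: 1111  = hex F
  rows 12-15 [a,b,c=011]: 1011  = hex B
  rows 16-19 [a,b,c=100]: 1111  = hex F
  rows 20-23 [a,b,c=101]: 1111  = hex F
  rows 24-27 [a,b,c=110]: 1111  = hex F
  rows 28-31 [a,b,c=111]: 1111  = hex F
Output column (row 0 .. row 31) = 00110011111110111111111111111111
Output column grouped in 4s = 0011 0011 1111 1011 1111 1111 1111 1111 = 0x33FBFFFF
Convert to decimal digit by digit (value = value*16 + digit):
  3 -> 3
  3*16 + 3 = 51
  51*16 + 15 (F) = 831
  831*16 + 11 (B) = 13307
  13307*16 + 15 (F) = 212927
  212927*16 + 15 (F) = 3406847
  3406847*16 + 15 (F) = 54509567
  54509567*16 + 15 (F) = 872153087
Decimal = 872153087

872153087


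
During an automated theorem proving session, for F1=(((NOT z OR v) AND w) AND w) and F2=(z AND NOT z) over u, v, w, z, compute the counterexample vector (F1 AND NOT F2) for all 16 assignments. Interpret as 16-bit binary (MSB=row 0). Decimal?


F1 = (((NOT z OR v) AND w) AND w)
F2 = (z AND NOT z)
Counterexample to F1=>F2 is where F1=1 and F2=0.
Evaluate each row (bits = u,v,w,z, MSB first):
  row 0 [0000]: F1=0 F2=0 -> F1&~F2 -> 0
  row 1 [0001]: F1=0 F2=0 -> F1&~F2 -> 0
  row 2 [0010]: F1=1 F2=0 -> F1&~F2 -> 1
  row 3 [0011]: F1=0 F2=0 -> F1&~F2 -> 0
  row 4 [0100]: F1=0 F2=0 -> F1&~F2 -> 0
  row 5 [0101]: F1=0 F2=0 -> F1&~F2 -> 0
  row 6 [0110]: F1=1 F2=0 -> F1&~F2 -> 1
  row 7 [0111]: F1=1 F2=0 -> F1&~F2 -> 1
  row 8 [1000]: F1=0 F2=0 -> F1&~F2 -> 0
  row 9 [1001]: F1=0 F2=0 -> F1&~F2 -> 0
  row 10 [1010]: F1=1 F2=0 -> F1&~F2 -> 1
  row 11 [1011]: F1=0 F2=0 -> F1&~F2 -> 0
  row 12 [1100]: F1=0 F2=0 -> F1&~F2 -> 0
  row 13 [1101]: F1=0 F2=0 -> F1&~F2 -> 0
  row 14 [1110]: F1=1 F2=0 -> F1&~F2 -> 1
  row 15 [1111]: F1=1 F2=0 -> F1&~F2 -> 1
Full result column, 4 rows per line (u,v fixed per line; w,z runs 00..11 left to right):
  rows 0-3 [u,v=00]: 0010  = hex 2
  rows 4-7 [u,v=01]: 0011  = hex 3
  rows 8-11 [u,v=10]: 0010  = hex 2
  rows 12-15 [u,v=11]: 0011  = hex 3
Counterexample vector (row 0 .. row 15) = 0010001100100011
Output column grouped in 4s = 0010 0011 0010 0011 = 0x2323
Convert to decimal digit by digit (value = value*16 + digit):
  2 -> 2
  2*16 + 3 = 35
  35*16 + 2 = 562
  562*16 + 3 = 8995
Decimal = 8995

8995
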